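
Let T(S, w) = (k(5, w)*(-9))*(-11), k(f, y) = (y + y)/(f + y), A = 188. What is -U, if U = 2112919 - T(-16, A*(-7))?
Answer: -923258747/437 ≈ -2.1127e+6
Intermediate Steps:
k(f, y) = 2*y/(f + y) (k(f, y) = (2*y)/(f + y) = 2*y/(f + y))
T(S, w) = 198*w/(5 + w) (T(S, w) = ((2*w/(5 + w))*(-9))*(-11) = -18*w/(5 + w)*(-11) = 198*w/(5 + w))
U = 923258747/437 (U = 2112919 - 198*188*(-7)/(5 + 188*(-7)) = 2112919 - 198*(-1316)/(5 - 1316) = 2112919 - 198*(-1316)/(-1311) = 2112919 - 198*(-1316)*(-1)/1311 = 2112919 - 1*86856/437 = 2112919 - 86856/437 = 923258747/437 ≈ 2.1127e+6)
-U = -1*923258747/437 = -923258747/437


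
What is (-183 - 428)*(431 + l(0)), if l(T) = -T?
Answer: -263341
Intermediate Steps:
(-183 - 428)*(431 + l(0)) = (-183 - 428)*(431 - 1*0) = -611*(431 + 0) = -611*431 = -263341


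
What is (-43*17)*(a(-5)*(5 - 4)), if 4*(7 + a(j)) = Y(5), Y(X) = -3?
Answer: 22661/4 ≈ 5665.3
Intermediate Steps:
a(j) = -31/4 (a(j) = -7 + (¼)*(-3) = -7 - ¾ = -31/4)
(-43*17)*(a(-5)*(5 - 4)) = (-43*17)*(-31*(5 - 4)/4) = -(-22661)/4 = -731*(-31/4) = 22661/4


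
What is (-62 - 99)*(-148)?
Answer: 23828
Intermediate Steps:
(-62 - 99)*(-148) = -161*(-148) = 23828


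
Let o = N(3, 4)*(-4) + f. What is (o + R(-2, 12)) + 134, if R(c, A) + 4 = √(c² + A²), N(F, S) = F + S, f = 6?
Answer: 108 + 2*√37 ≈ 120.17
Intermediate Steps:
R(c, A) = -4 + √(A² + c²) (R(c, A) = -4 + √(c² + A²) = -4 + √(A² + c²))
o = -22 (o = (3 + 4)*(-4) + 6 = 7*(-4) + 6 = -28 + 6 = -22)
(o + R(-2, 12)) + 134 = (-22 + (-4 + √(12² + (-2)²))) + 134 = (-22 + (-4 + √(144 + 4))) + 134 = (-22 + (-4 + √148)) + 134 = (-22 + (-4 + 2*√37)) + 134 = (-26 + 2*√37) + 134 = 108 + 2*√37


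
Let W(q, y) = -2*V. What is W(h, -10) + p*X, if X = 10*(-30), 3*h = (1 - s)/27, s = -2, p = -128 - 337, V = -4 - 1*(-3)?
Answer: 139502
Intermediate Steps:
V = -1 (V = -4 + 3 = -1)
p = -465
h = 1/27 (h = ((1 - 1*(-2))/27)/3 = ((1 + 2)*(1/27))/3 = (3*(1/27))/3 = (⅓)*(⅑) = 1/27 ≈ 0.037037)
X = -300
W(q, y) = 2 (W(q, y) = -2*(-1) = 2)
W(h, -10) + p*X = 2 - 465*(-300) = 2 + 139500 = 139502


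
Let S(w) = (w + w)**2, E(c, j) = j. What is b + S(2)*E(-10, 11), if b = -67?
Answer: 109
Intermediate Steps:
S(w) = 4*w**2 (S(w) = (2*w)**2 = 4*w**2)
b + S(2)*E(-10, 11) = -67 + (4*2**2)*11 = -67 + (4*4)*11 = -67 + 16*11 = -67 + 176 = 109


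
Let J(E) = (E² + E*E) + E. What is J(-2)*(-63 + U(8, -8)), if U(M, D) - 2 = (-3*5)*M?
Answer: -1086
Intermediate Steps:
J(E) = E + 2*E² (J(E) = (E² + E²) + E = 2*E² + E = E + 2*E²)
U(M, D) = 2 - 15*M (U(M, D) = 2 + (-3*5)*M = 2 - 15*M)
J(-2)*(-63 + U(8, -8)) = (-2*(1 + 2*(-2)))*(-63 + (2 - 15*8)) = (-2*(1 - 4))*(-63 + (2 - 120)) = (-2*(-3))*(-63 - 118) = 6*(-181) = -1086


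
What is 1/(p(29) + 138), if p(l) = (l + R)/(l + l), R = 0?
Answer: 2/277 ≈ 0.0072202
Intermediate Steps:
p(l) = ½ (p(l) = (l + 0)/(l + l) = l/((2*l)) = l*(1/(2*l)) = ½)
1/(p(29) + 138) = 1/(½ + 138) = 1/(277/2) = 2/277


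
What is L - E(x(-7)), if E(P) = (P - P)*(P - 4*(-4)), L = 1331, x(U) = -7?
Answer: 1331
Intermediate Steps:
E(P) = 0 (E(P) = 0*(P + 16) = 0*(16 + P) = 0)
L - E(x(-7)) = 1331 - 1*0 = 1331 + 0 = 1331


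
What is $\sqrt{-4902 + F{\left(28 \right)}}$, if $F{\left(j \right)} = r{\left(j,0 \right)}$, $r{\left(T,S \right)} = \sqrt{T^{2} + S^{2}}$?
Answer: $i \sqrt{4874} \approx 69.814 i$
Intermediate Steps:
$r{\left(T,S \right)} = \sqrt{S^{2} + T^{2}}$
$F{\left(j \right)} = \sqrt{j^{2}}$ ($F{\left(j \right)} = \sqrt{0^{2} + j^{2}} = \sqrt{0 + j^{2}} = \sqrt{j^{2}}$)
$\sqrt{-4902 + F{\left(28 \right)}} = \sqrt{-4902 + \sqrt{28^{2}}} = \sqrt{-4902 + \sqrt{784}} = \sqrt{-4902 + 28} = \sqrt{-4874} = i \sqrt{4874}$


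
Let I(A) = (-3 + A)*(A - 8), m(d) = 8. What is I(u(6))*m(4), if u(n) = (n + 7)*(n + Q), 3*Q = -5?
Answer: 185600/9 ≈ 20622.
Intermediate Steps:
Q = -5/3 (Q = (⅓)*(-5) = -5/3 ≈ -1.6667)
u(n) = (7 + n)*(-5/3 + n) (u(n) = (n + 7)*(n - 5/3) = (7 + n)*(-5/3 + n))
I(A) = (-8 + A)*(-3 + A) (I(A) = (-3 + A)*(-8 + A) = (-8 + A)*(-3 + A))
I(u(6))*m(4) = (24 + (-35/3 + 6² + (16/3)*6)² - 11*(-35/3 + 6² + (16/3)*6))*8 = (24 + (-35/3 + 36 + 32)² - 11*(-35/3 + 36 + 32))*8 = (24 + (169/3)² - 11*169/3)*8 = (24 + 28561/9 - 1859/3)*8 = (23200/9)*8 = 185600/9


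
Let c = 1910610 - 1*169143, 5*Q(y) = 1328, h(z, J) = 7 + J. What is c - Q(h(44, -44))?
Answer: 8706007/5 ≈ 1.7412e+6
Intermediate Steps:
Q(y) = 1328/5 (Q(y) = (⅕)*1328 = 1328/5)
c = 1741467 (c = 1910610 - 169143 = 1741467)
c - Q(h(44, -44)) = 1741467 - 1*1328/5 = 1741467 - 1328/5 = 8706007/5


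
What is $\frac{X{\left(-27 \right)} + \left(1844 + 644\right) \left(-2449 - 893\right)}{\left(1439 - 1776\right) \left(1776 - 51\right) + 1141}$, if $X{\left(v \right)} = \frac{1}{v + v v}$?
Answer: $\frac{5837056991}{407289168} \approx 14.331$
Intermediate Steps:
$X{\left(v \right)} = \frac{1}{v + v^{2}}$
$\frac{X{\left(-27 \right)} + \left(1844 + 644\right) \left(-2449 - 893\right)}{\left(1439 - 1776\right) \left(1776 - 51\right) + 1141} = \frac{\frac{1}{\left(-27\right) \left(1 - 27\right)} + \left(1844 + 644\right) \left(-2449 - 893\right)}{\left(1439 - 1776\right) \left(1776 - 51\right) + 1141} = \frac{- \frac{1}{27 \left(-26\right)} + 2488 \left(-3342\right)}{\left(-337\right) 1725 + 1141} = \frac{\left(- \frac{1}{27}\right) \left(- \frac{1}{26}\right) - 8314896}{-581325 + 1141} = \frac{\frac{1}{702} - 8314896}{-580184} = \left(- \frac{5837056991}{702}\right) \left(- \frac{1}{580184}\right) = \frac{5837056991}{407289168}$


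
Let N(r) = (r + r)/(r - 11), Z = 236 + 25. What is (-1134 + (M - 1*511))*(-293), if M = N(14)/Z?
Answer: 377386051/783 ≈ 4.8197e+5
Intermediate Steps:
Z = 261
N(r) = 2*r/(-11 + r) (N(r) = (2*r)/(-11 + r) = 2*r/(-11 + r))
M = 28/783 (M = (2*14/(-11 + 14))/261 = (2*14/3)*(1/261) = (2*14*(⅓))*(1/261) = (28/3)*(1/261) = 28/783 ≈ 0.035760)
(-1134 + (M - 1*511))*(-293) = (-1134 + (28/783 - 1*511))*(-293) = (-1134 + (28/783 - 511))*(-293) = (-1134 - 400085/783)*(-293) = -1288007/783*(-293) = 377386051/783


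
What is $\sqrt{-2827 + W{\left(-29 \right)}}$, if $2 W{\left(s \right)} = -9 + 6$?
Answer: $\frac{i \sqrt{11314}}{2} \approx 53.184 i$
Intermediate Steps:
$W{\left(s \right)} = - \frac{3}{2}$ ($W{\left(s \right)} = \frac{-9 + 6}{2} = \frac{1}{2} \left(-3\right) = - \frac{3}{2}$)
$\sqrt{-2827 + W{\left(-29 \right)}} = \sqrt{-2827 - \frac{3}{2}} = \sqrt{- \frac{5657}{2}} = \frac{i \sqrt{11314}}{2}$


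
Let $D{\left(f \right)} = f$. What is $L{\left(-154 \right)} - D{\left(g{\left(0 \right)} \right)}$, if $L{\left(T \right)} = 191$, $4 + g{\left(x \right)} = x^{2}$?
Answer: $195$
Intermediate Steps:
$g{\left(x \right)} = -4 + x^{2}$
$L{\left(-154 \right)} - D{\left(g{\left(0 \right)} \right)} = 191 - \left(-4 + 0^{2}\right) = 191 - \left(-4 + 0\right) = 191 - -4 = 191 + 4 = 195$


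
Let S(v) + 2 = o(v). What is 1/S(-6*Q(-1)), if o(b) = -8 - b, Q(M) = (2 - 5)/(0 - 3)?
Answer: -¼ ≈ -0.25000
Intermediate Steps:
Q(M) = 1 (Q(M) = -3/(-3) = -3*(-⅓) = 1)
S(v) = -10 - v (S(v) = -2 + (-8 - v) = -10 - v)
1/S(-6*Q(-1)) = 1/(-10 - (-6)) = 1/(-10 - 1*(-6)) = 1/(-10 + 6) = 1/(-4) = -¼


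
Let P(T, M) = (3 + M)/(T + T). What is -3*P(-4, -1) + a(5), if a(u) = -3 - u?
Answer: -29/4 ≈ -7.2500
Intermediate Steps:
P(T, M) = (3 + M)/(2*T) (P(T, M) = (3 + M)/((2*T)) = (3 + M)*(1/(2*T)) = (3 + M)/(2*T))
-3*P(-4, -1) + a(5) = -3*(3 - 1)/(2*(-4)) + (-3 - 1*5) = -3*(-1)*2/(2*4) + (-3 - 5) = -3*(-¼) - 8 = ¾ - 8 = -29/4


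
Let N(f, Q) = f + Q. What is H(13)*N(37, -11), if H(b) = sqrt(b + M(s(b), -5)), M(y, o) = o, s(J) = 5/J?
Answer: 52*sqrt(2) ≈ 73.539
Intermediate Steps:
N(f, Q) = Q + f
H(b) = sqrt(-5 + b) (H(b) = sqrt(b - 5) = sqrt(-5 + b))
H(13)*N(37, -11) = sqrt(-5 + 13)*(-11 + 37) = sqrt(8)*26 = (2*sqrt(2))*26 = 52*sqrt(2)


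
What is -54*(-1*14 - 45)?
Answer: 3186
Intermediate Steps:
-54*(-1*14 - 45) = -54*(-14 - 45) = -54*(-59) = 3186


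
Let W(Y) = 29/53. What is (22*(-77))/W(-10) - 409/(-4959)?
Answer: -15352313/4959 ≈ -3095.8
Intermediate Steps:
W(Y) = 29/53 (W(Y) = 29*(1/53) = 29/53)
(22*(-77))/W(-10) - 409/(-4959) = (22*(-77))/(29/53) - 409/(-4959) = -1694*53/29 - 409*(-1/4959) = -89782/29 + 409/4959 = -15352313/4959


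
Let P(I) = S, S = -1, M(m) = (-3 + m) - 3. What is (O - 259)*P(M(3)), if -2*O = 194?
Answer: 356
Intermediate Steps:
M(m) = -6 + m
P(I) = -1
O = -97 (O = -½*194 = -97)
(O - 259)*P(M(3)) = (-97 - 259)*(-1) = -356*(-1) = 356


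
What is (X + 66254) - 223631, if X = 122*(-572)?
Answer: -227161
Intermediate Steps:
X = -69784
(X + 66254) - 223631 = (-69784 + 66254) - 223631 = -3530 - 223631 = -227161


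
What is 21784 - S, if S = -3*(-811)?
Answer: 19351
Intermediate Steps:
S = 2433
21784 - S = 21784 - 1*2433 = 21784 - 2433 = 19351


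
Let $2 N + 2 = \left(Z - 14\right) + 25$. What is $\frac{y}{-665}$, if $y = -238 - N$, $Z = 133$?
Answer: $\frac{309}{665} \approx 0.46466$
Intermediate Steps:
$N = 71$ ($N = -1 + \frac{\left(133 - 14\right) + 25}{2} = -1 + \frac{119 + 25}{2} = -1 + \frac{1}{2} \cdot 144 = -1 + 72 = 71$)
$y = -309$ ($y = -238 - 71 = -309$)
$\frac{y}{-665} = - \frac{309}{-665} = \left(-309\right) \left(- \frac{1}{665}\right) = \frac{309}{665}$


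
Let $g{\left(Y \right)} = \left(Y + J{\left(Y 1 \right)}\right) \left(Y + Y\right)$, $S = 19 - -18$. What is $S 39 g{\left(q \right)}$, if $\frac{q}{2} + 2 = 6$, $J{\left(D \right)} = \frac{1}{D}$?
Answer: $187590$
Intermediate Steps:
$S = 37$ ($S = 19 + 18 = 37$)
$q = 8$ ($q = -4 + 2 \cdot 6 = -4 + 12 = 8$)
$g{\left(Y \right)} = 2 Y \left(Y + \frac{1}{Y}\right)$ ($g{\left(Y \right)} = \left(Y + \frac{1}{Y 1}\right) \left(Y + Y\right) = \left(Y + \frac{1}{Y}\right) 2 Y = 2 Y \left(Y + \frac{1}{Y}\right)$)
$S 39 g{\left(q \right)} = 37 \cdot 39 \left(2 + 2 \cdot 8^{2}\right) = 1443 \left(2 + 2 \cdot 64\right) = 1443 \left(2 + 128\right) = 1443 \cdot 130 = 187590$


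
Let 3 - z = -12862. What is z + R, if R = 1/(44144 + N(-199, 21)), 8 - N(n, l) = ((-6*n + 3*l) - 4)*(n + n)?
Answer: 6983713791/542846 ≈ 12865.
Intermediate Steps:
z = 12865 (z = 3 - 1*(-12862) = 3 + 12862 = 12865)
N(n, l) = 8 - 2*n*(-4 - 6*n + 3*l) (N(n, l) = 8 - ((-6*n + 3*l) - 4)*(n + n) = 8 - (-4 - 6*n + 3*l)*2*n = 8 - 2*n*(-4 - 6*n + 3*l))
R = 1/542846 (R = 1/(44144 + (8 + 8*(-199) + 12*(-199)² - 6*21*(-199))) = 1/(44144 + (8 - 1592 + 12*39601 + 25074)) = 1/(44144 + (8 - 1592 + 475212 + 25074)) = 1/(44144 + 498702) = 1/542846 ≈ 1.8421e-6)
z + R = 12865 + 1/542846 = 6983713791/542846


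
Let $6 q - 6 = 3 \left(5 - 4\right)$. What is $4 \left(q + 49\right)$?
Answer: $202$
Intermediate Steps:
$q = \frac{3}{2}$ ($q = 1 + \frac{3 \left(5 - 4\right)}{6} = 1 + \frac{3 \cdot 1}{6} = 1 + \frac{1}{6} \cdot 3 = 1 + \frac{1}{2} = \frac{3}{2} \approx 1.5$)
$4 \left(q + 49\right) = 4 \left(\frac{3}{2} + 49\right) = 4 \cdot \frac{101}{2} = 202$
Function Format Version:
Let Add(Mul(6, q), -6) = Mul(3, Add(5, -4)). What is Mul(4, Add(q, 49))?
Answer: 202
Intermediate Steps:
q = Rational(3, 2) (q = Add(1, Mul(Rational(1, 6), Mul(3, Add(5, -4)))) = Add(1, Mul(Rational(1, 6), Mul(3, 1))) = Add(1, Mul(Rational(1, 6), 3)) = Add(1, Rational(1, 2)) = Rational(3, 2) ≈ 1.5000)
Mul(4, Add(q, 49)) = Mul(4, Add(Rational(3, 2), 49)) = Mul(4, Rational(101, 2)) = 202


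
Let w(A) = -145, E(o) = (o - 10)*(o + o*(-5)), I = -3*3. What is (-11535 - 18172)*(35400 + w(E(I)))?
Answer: -1047320285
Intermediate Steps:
I = -9
E(o) = -4*o*(-10 + o) (E(o) = (-10 + o)*(o - 5*o) = (-10 + o)*(-4*o) = -4*o*(-10 + o))
(-11535 - 18172)*(35400 + w(E(I))) = (-11535 - 18172)*(35400 - 145) = -29707*35255 = -1047320285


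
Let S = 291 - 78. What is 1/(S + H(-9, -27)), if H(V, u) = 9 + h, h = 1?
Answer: 1/223 ≈ 0.0044843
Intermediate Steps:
H(V, u) = 10 (H(V, u) = 9 + 1 = 10)
S = 213
1/(S + H(-9, -27)) = 1/(213 + 10) = 1/223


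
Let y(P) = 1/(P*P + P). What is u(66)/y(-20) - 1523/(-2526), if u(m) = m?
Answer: 63353603/2526 ≈ 25081.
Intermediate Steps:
y(P) = 1/(P + P**2) (y(P) = 1/(P**2 + P) = 1/(P + P**2))
u(66)/y(-20) - 1523/(-2526) = 66/((1/((-20)*(1 - 20)))) - 1523/(-2526) = 66/((-1/20/(-19))) - 1523*(-1/2526) = 66/((-1/20*(-1/19))) + 1523/2526 = 66/(1/380) + 1523/2526 = 66*380 + 1523/2526 = 25080 + 1523/2526 = 63353603/2526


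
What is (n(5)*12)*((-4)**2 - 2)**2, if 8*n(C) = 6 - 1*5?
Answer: 294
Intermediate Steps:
n(C) = 1/8 (n(C) = (6 - 1*5)/8 = (6 - 5)/8 = (1/8)*1 = 1/8)
(n(5)*12)*((-4)**2 - 2)**2 = ((1/8)*12)*((-4)**2 - 2)**2 = 3*(16 - 2)**2/2 = (3/2)*14**2 = (3/2)*196 = 294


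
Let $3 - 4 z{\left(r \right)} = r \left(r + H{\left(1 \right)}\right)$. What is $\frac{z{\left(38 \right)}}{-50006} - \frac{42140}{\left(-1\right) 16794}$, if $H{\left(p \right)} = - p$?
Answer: $\frac{4226286671}{1679601528} \approx 2.5162$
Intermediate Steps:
$z{\left(r \right)} = \frac{3}{4} - \frac{r \left(-1 + r\right)}{4}$ ($z{\left(r \right)} = \frac{3}{4} - \frac{r \left(r - 1\right)}{4} = \frac{3}{4} - \frac{r \left(-1 + r\right)}{4}$)
$\frac{z{\left(38 \right)}}{-50006} - \frac{42140}{\left(-1\right) 16794} = \frac{\frac{3}{4} - \frac{38^{2}}{4} + \frac{1}{4} \cdot 38}{-50006} - \frac{42140}{\left(-1\right) 16794} = \left(\frac{3}{4} - 361 + \frac{19}{2}\right) \left(- \frac{1}{50006}\right) - \frac{42140}{-16794} = \left(\frac{3}{4} - 361 + \frac{19}{2}\right) \left(- \frac{1}{50006}\right) - - \frac{21070}{8397} = \left(- \frac{1403}{4}\right) \left(- \frac{1}{50006}\right) + \frac{21070}{8397} = \frac{1403}{200024} + \frac{21070}{8397} = \frac{4226286671}{1679601528}$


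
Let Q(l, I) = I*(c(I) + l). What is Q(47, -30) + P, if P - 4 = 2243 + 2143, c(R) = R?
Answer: 3880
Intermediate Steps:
P = 4390 (P = 4 + (2243 + 2143) = 4 + 4386 = 4390)
Q(l, I) = I*(I + l)
Q(47, -30) + P = -30*(-30 + 47) + 4390 = -30*17 + 4390 = -510 + 4390 = 3880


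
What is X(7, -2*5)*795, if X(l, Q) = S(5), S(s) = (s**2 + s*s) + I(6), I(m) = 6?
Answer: 44520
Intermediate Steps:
S(s) = 6 + 2*s**2 (S(s) = (s**2 + s*s) + 6 = (s**2 + s**2) + 6 = 2*s**2 + 6 = 6 + 2*s**2)
X(l, Q) = 56 (X(l, Q) = 6 + 2*5**2 = 6 + 2*25 = 6 + 50 = 56)
X(7, -2*5)*795 = 56*795 = 44520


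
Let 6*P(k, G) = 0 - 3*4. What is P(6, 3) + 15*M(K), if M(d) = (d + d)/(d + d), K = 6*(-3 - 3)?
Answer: 13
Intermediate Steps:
P(k, G) = -2 (P(k, G) = (0 - 3*4)/6 = (0 - 12)/6 = (⅙)*(-12) = -2)
K = -36 (K = 6*(-6) = -36)
M(d) = 1 (M(d) = (2*d)/((2*d)) = (2*d)*(1/(2*d)) = 1)
P(6, 3) + 15*M(K) = -2 + 15*1 = -2 + 15 = 13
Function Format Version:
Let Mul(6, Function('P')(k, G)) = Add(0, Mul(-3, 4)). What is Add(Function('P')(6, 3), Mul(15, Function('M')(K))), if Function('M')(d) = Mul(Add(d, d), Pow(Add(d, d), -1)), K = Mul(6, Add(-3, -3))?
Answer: 13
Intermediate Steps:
Function('P')(k, G) = -2 (Function('P')(k, G) = Mul(Rational(1, 6), Add(0, Mul(-3, 4))) = Mul(Rational(1, 6), Add(0, -12)) = Mul(Rational(1, 6), -12) = -2)
K = -36 (K = Mul(6, -6) = -36)
Function('M')(d) = 1 (Function('M')(d) = Mul(Mul(2, d), Pow(Mul(2, d), -1)) = Mul(Mul(2, d), Mul(Rational(1, 2), Pow(d, -1))) = 1)
Add(Function('P')(6, 3), Mul(15, Function('M')(K))) = Add(-2, Mul(15, 1)) = Add(-2, 15) = 13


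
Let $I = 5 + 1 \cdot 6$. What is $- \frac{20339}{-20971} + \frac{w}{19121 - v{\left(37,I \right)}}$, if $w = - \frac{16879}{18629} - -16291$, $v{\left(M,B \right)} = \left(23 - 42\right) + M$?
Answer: $\frac{13602066381153}{7462945303177} \approx 1.8226$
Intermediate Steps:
$I = 11$ ($I = 5 + 6 = 11$)
$v{\left(M,B \right)} = -19 + M$
$w = \frac{303468160}{18629}$ ($w = \left(-16879\right) \frac{1}{18629} + 16291 = - \frac{16879}{18629} + 16291 = \frac{303468160}{18629} \approx 16290.0$)
$- \frac{20339}{-20971} + \frac{w}{19121 - v{\left(37,I \right)}} = - \frac{20339}{-20971} + \frac{303468160}{18629 \left(19121 - \left(-19 + 37\right)\right)} = \left(-20339\right) \left(- \frac{1}{20971}\right) + \frac{303468160}{18629 \left(19121 - 18\right)} = \frac{20339}{20971} + \frac{303468160}{18629 \left(19121 - 18\right)} = \frac{20339}{20971} + \frac{303468160}{18629 \cdot 19103} = \frac{20339}{20971} + \frac{303468160}{18629} \cdot \frac{1}{19103} = \frac{20339}{20971} + \frac{303468160}{355869787} = \frac{13602066381153}{7462945303177}$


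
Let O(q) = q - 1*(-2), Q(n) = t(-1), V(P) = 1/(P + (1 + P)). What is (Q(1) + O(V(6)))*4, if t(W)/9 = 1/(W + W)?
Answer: -126/13 ≈ -9.6923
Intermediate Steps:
V(P) = 1/(1 + 2*P)
t(W) = 9/(2*W) (t(W) = 9/(W + W) = 9/((2*W)) = 9*(1/(2*W)) = 9/(2*W))
Q(n) = -9/2 (Q(n) = (9/2)/(-1) = (9/2)*(-1) = -9/2)
O(q) = 2 + q (O(q) = q + 2 = 2 + q)
(Q(1) + O(V(6)))*4 = (-9/2 + (2 + 1/(1 + 2*6)))*4 = (-9/2 + (2 + 1/(1 + 12)))*4 = (-9/2 + (2 + 1/13))*4 = (-9/2 + 27/13)*4 = -63/26*4 = -126/13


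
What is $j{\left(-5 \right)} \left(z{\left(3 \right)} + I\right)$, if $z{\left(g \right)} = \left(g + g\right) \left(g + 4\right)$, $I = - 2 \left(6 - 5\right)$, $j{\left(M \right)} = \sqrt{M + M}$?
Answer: $40 i \sqrt{10} \approx 126.49 i$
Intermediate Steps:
$j{\left(M \right)} = \sqrt{2} \sqrt{M}$ ($j{\left(M \right)} = \sqrt{2 M} = \sqrt{2} \sqrt{M}$)
$I = -2$ ($I = \left(-2\right) 1 = -2$)
$z{\left(g \right)} = 2 g \left(4 + g\right)$
$j{\left(-5 \right)} \left(z{\left(3 \right)} + I\right) = \sqrt{2} \sqrt{-5} \left(2 \cdot 3 \left(4 + 3\right) - 2\right) = \sqrt{2} i \sqrt{5} \left(2 \cdot 3 \cdot 7 - 2\right) = i \sqrt{10} \left(42 - 2\right) = i \sqrt{10} \cdot 40 = 40 i \sqrt{10}$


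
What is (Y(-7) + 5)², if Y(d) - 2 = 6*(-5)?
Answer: 529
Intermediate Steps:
Y(d) = -28 (Y(d) = 2 + 6*(-5) = 2 - 30 = -28)
(Y(-7) + 5)² = (-28 + 5)² = (-23)² = 529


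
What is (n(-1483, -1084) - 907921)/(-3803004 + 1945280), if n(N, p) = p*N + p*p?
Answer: -1874707/1857724 ≈ -1.0091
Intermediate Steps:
n(N, p) = p² + N*p (n(N, p) = N*p + p² = p² + N*p)
(n(-1483, -1084) - 907921)/(-3803004 + 1945280) = (-1084*(-1483 - 1084) - 907921)/(-3803004 + 1945280) = (-1084*(-2567) - 907921)/(-1857724) = (2782628 - 907921)*(-1/1857724) = 1874707*(-1/1857724) = -1874707/1857724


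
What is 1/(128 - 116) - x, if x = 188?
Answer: -2255/12 ≈ -187.92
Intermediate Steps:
1/(128 - 116) - x = 1/(128 - 116) - 1*188 = 1/12 - 188 = -2255/12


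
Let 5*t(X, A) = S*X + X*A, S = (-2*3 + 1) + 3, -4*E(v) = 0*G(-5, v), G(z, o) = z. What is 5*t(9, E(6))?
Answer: -18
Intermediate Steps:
E(v) = 0 (E(v) = -0*(-5) = -¼*0 = 0)
S = -2 (S = (-6 + 1) + 3 = -5 + 3 = -2)
t(X, A) = -2*X/5 + A*X/5 (t(X, A) = (-2*X + X*A)/5 = (-2*X + A*X)/5 = -2*X/5 + A*X/5)
5*t(9, E(6)) = 5*((⅕)*9*(-2 + 0)) = 5*((⅕)*9*(-2)) = 5*(-18/5) = -18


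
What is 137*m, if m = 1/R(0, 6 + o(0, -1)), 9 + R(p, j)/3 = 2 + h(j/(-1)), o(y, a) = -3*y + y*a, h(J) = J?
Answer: -137/39 ≈ -3.5128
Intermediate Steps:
o(y, a) = -3*y + a*y
R(p, j) = -21 - 3*j (R(p, j) = -27 + 3*(2 + j/(-1)) = -27 + 3*(2 + j*(-1)) = -27 + 3*(2 - j) = -27 + (6 - 3*j) = -21 - 3*j)
m = -1/39 (m = 1/(-21 - 3*(6 + 0*(-3 - 1))) = 1/(-21 - 3*(6 + 0*(-4))) = 1/(-21 - 3*(6 + 0)) = 1/(-21 - 3*6) = 1/(-21 - 18) = 1/(-39) = -1/39 ≈ -0.025641)
137*m = 137*(-1/39) = -137/39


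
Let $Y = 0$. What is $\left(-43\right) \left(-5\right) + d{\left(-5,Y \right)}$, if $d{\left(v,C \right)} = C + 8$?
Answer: $223$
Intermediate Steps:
$d{\left(v,C \right)} = 8 + C$
$\left(-43\right) \left(-5\right) + d{\left(-5,Y \right)} = \left(-43\right) \left(-5\right) + \left(8 + 0\right) = 215 + 8 = 223$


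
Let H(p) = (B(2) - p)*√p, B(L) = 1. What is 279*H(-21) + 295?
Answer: 295 + 6138*I*√21 ≈ 295.0 + 28128.0*I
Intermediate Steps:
H(p) = √p*(1 - p) (H(p) = (1 - p)*√p = √p*(1 - p))
279*H(-21) + 295 = 279*(√(-21)*(1 - 1*(-21))) + 295 = 279*((I*√21)*(1 + 21)) + 295 = 279*((I*√21)*22) + 295 = 279*(22*I*√21) + 295 = 6138*I*√21 + 295 = 295 + 6138*I*√21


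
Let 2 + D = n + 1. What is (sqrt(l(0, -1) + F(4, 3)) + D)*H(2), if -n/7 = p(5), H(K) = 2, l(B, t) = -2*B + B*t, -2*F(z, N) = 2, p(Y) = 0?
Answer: -2 + 2*I ≈ -2.0 + 2.0*I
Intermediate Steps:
F(z, N) = -1 (F(z, N) = -1/2*2 = -1)
n = 0 (n = -7*0 = 0)
D = -1 (D = -2 + (0 + 1) = -2 + 1 = -1)
(sqrt(l(0, -1) + F(4, 3)) + D)*H(2) = (sqrt(0*(-2 - 1) - 1) - 1)*2 = (sqrt(0*(-3) - 1) - 1)*2 = (sqrt(0 - 1) - 1)*2 = (sqrt(-1) - 1)*2 = (I - 1)*2 = (-1 + I)*2 = -2 + 2*I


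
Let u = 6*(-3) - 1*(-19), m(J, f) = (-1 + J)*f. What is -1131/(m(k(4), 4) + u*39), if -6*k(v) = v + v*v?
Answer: -261/5 ≈ -52.200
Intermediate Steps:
k(v) = -v/6 - v²/6 (k(v) = -(v + v*v)/6 = -(v + v²)/6 = -v/6 - v²/6)
m(J, f) = f*(-1 + J)
u = 1 (u = -18 + 19 = 1)
-1131/(m(k(4), 4) + u*39) = -1131/(4*(-1 - ⅙*4*(1 + 4)) + 1*39) = -1131/(4*(-1 - ⅙*4*5) + 39) = -1131/(4*(-1 - 10/3) + 39) = -1131/(4*(-13/3) + 39) = -1131/(-52/3 + 39) = -1131/65/3 = -1131*3/65 = -261/5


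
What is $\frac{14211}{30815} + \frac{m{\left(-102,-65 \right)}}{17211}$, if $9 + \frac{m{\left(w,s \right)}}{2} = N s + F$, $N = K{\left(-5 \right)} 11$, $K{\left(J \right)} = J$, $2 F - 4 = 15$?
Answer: $\frac{464943586}{530356965} \approx 0.87666$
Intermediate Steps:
$F = \frac{19}{2}$ ($F = 2 + \frac{1}{2} \cdot 15 = 2 + \frac{15}{2} = \frac{19}{2} \approx 9.5$)
$N = -55$ ($N = \left(-5\right) 11 = -55$)
$m{\left(w,s \right)} = 1 - 110 s$ ($m{\left(w,s \right)} = -18 + 2 \left(- 55 s + \frac{19}{2}\right) = -18 + 2 \left(\frac{19}{2} - 55 s\right) = -18 - \left(-19 + 110 s\right) = 1 - 110 s$)
$\frac{14211}{30815} + \frac{m{\left(-102,-65 \right)}}{17211} = \frac{14211}{30815} + \frac{1 - -7150}{17211} = 14211 \cdot \frac{1}{30815} + \left(1 + 7150\right) \frac{1}{17211} = \frac{14211}{30815} + 7151 \cdot \frac{1}{17211} = \frac{14211}{30815} + \frac{7151}{17211} = \frac{464943586}{530356965}$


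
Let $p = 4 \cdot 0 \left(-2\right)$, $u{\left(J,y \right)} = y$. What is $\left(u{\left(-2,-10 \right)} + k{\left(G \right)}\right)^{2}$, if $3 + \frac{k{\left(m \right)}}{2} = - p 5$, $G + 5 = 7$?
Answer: $256$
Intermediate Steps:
$G = 2$ ($G = -5 + 7 = 2$)
$p = 0$ ($p = 4 \cdot 0 = 0$)
$k{\left(m \right)} = -6$ ($k{\left(m \right)} = -6 + 2 \left(-1\right) 0 \cdot 5 = -6 + 2 \cdot 0 \cdot 5 = -6 + 2 \cdot 0 = -6 + 0 = -6$)
$\left(u{\left(-2,-10 \right)} + k{\left(G \right)}\right)^{2} = \left(-10 - 6\right)^{2} = \left(-16\right)^{2} = 256$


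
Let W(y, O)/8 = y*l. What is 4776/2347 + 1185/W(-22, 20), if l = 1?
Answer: -1940619/413072 ≈ -4.6980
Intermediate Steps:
W(y, O) = 8*y (W(y, O) = 8*(y*1) = 8*y)
4776/2347 + 1185/W(-22, 20) = 4776/2347 + 1185/((8*(-22))) = 4776*(1/2347) + 1185/(-176) = 4776/2347 + 1185*(-1/176) = 4776/2347 - 1185/176 = -1940619/413072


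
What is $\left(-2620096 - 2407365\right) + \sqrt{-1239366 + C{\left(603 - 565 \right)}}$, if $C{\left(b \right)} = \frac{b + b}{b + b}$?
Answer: $-5027461 + i \sqrt{1239365} \approx -5.0275 \cdot 10^{6} + 1113.3 i$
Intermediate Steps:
$C{\left(b \right)} = 1$ ($C{\left(b \right)} = \frac{2 b}{2 b} = 2 b \frac{1}{2 b} = 1$)
$\left(-2620096 - 2407365\right) + \sqrt{-1239366 + C{\left(603 - 565 \right)}} = \left(-2620096 - 2407365\right) + \sqrt{-1239366 + 1} = -5027461 + \sqrt{-1239365} = -5027461 + i \sqrt{1239365}$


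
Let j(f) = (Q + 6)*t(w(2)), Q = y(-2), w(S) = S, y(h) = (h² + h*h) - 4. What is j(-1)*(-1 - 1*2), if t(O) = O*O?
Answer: -120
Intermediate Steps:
y(h) = -4 + 2*h² (y(h) = (h² + h²) - 4 = 2*h² - 4 = -4 + 2*h²)
t(O) = O²
Q = 4 (Q = -4 + 2*(-2)² = -4 + 2*4 = -4 + 8 = 4)
j(f) = 40 (j(f) = (4 + 6)*2² = 10*4 = 40)
j(-1)*(-1 - 1*2) = 40*(-1 - 1*2) = 40*(-1 - 2) = 40*(-3) = -120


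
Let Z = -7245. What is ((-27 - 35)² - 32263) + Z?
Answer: -35664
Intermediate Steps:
((-27 - 35)² - 32263) + Z = ((-27 - 35)² - 32263) - 7245 = ((-62)² - 32263) - 7245 = (3844 - 32263) - 7245 = -28419 - 7245 = -35664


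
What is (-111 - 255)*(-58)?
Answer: 21228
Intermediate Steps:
(-111 - 255)*(-58) = -366*(-58) = 21228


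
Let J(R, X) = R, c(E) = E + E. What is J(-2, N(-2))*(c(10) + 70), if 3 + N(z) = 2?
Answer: -180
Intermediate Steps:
c(E) = 2*E
N(z) = -1 (N(z) = -3 + 2 = -1)
J(-2, N(-2))*(c(10) + 70) = -2*(2*10 + 70) = -2*(20 + 70) = -2*90 = -180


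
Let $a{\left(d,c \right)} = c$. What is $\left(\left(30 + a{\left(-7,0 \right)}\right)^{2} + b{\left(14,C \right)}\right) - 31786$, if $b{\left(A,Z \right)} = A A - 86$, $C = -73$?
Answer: $-30776$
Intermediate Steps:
$b{\left(A,Z \right)} = -86 + A^{2}$ ($b{\left(A,Z \right)} = A^{2} - 86 = -86 + A^{2}$)
$\left(\left(30 + a{\left(-7,0 \right)}\right)^{2} + b{\left(14,C \right)}\right) - 31786 = \left(\left(30 + 0\right)^{2} - \left(86 - 14^{2}\right)\right) - 31786 = \left(30^{2} + \left(-86 + 196\right)\right) - 31786 = \left(900 + 110\right) - 31786 = 1010 - 31786 = -30776$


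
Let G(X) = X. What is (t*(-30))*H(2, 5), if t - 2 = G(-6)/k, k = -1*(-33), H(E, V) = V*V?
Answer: -15000/11 ≈ -1363.6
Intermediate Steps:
H(E, V) = V**2
k = 33
t = 20/11 (t = 2 - 6/33 = 2 - 6*1/33 = 2 - 2/11 = 20/11 ≈ 1.8182)
(t*(-30))*H(2, 5) = ((20/11)*(-30))*5**2 = -600/11*25 = -15000/11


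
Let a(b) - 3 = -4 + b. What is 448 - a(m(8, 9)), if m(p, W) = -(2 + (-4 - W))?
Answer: 438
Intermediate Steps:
m(p, W) = 2 + W (m(p, W) = -(-2 - W) = 2 + W)
a(b) = -1 + b (a(b) = 3 + (-4 + b) = -1 + b)
448 - a(m(8, 9)) = 448 - (-1 + (2 + 9)) = 448 - (-1 + 11) = 448 - 1*10 = 448 - 10 = 438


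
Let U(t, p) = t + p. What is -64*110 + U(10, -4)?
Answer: -7034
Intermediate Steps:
U(t, p) = p + t
-64*110 + U(10, -4) = -64*110 + (-4 + 10) = -7040 + 6 = -7034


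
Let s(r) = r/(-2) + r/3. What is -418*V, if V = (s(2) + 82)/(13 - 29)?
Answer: 51205/24 ≈ 2133.5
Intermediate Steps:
s(r) = -r/6 (s(r) = r*(-1/2) + r*(1/3) = -r/2 + r/3 = -r/6)
V = -245/48 (V = (-1/6*2 + 82)/(13 - 29) = (-1/3 + 82)/(-16) = (245/3)*(-1/16) = -245/48 ≈ -5.1042)
-418*V = -418*(-245/48) = 51205/24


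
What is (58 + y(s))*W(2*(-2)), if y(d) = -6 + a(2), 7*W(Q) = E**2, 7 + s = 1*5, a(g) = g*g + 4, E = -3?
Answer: 540/7 ≈ 77.143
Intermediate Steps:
a(g) = 4 + g**2 (a(g) = g**2 + 4 = 4 + g**2)
s = -2 (s = -7 + 1*5 = -7 + 5 = -2)
W(Q) = 9/7 (W(Q) = (1/7)*(-3)**2 = (1/7)*9 = 9/7)
y(d) = 2 (y(d) = -6 + (4 + 2**2) = -6 + (4 + 4) = -6 + 8 = 2)
(58 + y(s))*W(2*(-2)) = (58 + 2)*(9/7) = 60*(9/7) = 540/7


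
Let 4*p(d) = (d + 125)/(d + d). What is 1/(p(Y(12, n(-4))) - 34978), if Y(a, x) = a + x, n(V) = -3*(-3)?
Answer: -84/2938079 ≈ -2.8590e-5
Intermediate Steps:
n(V) = 9
p(d) = (125 + d)/(8*d) (p(d) = ((d + 125)/(d + d))/4 = ((125 + d)/((2*d)))/4 = ((125 + d)*(1/(2*d)))/4 = ((125 + d)/(2*d))/4 = (125 + d)/(8*d))
1/(p(Y(12, n(-4))) - 34978) = 1/((125 + (12 + 9))/(8*(12 + 9)) - 34978) = 1/((⅛)*(125 + 21)/21 - 34978) = 1/((⅛)*(1/21)*146 - 34978) = 1/(73/84 - 34978) = 1/(-2938079/84) = -84/2938079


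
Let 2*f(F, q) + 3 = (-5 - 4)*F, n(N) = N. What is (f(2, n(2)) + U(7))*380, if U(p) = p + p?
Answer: 1330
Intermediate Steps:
U(p) = 2*p
f(F, q) = -3/2 - 9*F/2 (f(F, q) = -3/2 + ((-5 - 4)*F)/2 = -3/2 + (-9*F)/2 = -3/2 - 9*F/2)
(f(2, n(2)) + U(7))*380 = ((-3/2 - 9/2*2) + 2*7)*380 = ((-3/2 - 9) + 14)*380 = (-21/2 + 14)*380 = (7/2)*380 = 1330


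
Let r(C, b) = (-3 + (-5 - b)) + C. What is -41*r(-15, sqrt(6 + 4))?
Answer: 943 + 41*sqrt(10) ≈ 1072.7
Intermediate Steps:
r(C, b) = -8 + C - b (r(C, b) = (-8 - b) + C = -8 + C - b)
-41*r(-15, sqrt(6 + 4)) = -41*(-8 - 15 - sqrt(6 + 4)) = -41*(-8 - 15 - sqrt(10)) = -41*(-23 - sqrt(10)) = 943 + 41*sqrt(10)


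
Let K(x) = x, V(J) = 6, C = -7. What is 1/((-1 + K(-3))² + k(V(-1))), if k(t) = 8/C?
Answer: 7/104 ≈ 0.067308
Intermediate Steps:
k(t) = -8/7 (k(t) = 8/(-7) = 8*(-⅐) = -8/7)
1/((-1 + K(-3))² + k(V(-1))) = 1/((-1 - 3)² - 8/7) = 1/((-4)² - 8/7) = 1/(16 - 8/7) = 1/(104/7) = 7/104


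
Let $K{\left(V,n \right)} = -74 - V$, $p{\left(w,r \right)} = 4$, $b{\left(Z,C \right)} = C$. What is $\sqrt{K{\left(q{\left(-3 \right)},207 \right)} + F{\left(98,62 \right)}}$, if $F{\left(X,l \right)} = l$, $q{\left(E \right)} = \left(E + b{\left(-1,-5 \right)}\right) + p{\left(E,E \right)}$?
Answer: $2 i \sqrt{2} \approx 2.8284 i$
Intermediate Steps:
$q{\left(E \right)} = -1 + E$ ($q{\left(E \right)} = \left(E - 5\right) + 4 = \left(-5 + E\right) + 4 = -1 + E$)
$\sqrt{K{\left(q{\left(-3 \right)},207 \right)} + F{\left(98,62 \right)}} = \sqrt{\left(-74 - \left(-1 - 3\right)\right) + 62} = \sqrt{\left(-74 - -4\right) + 62} = \sqrt{\left(-74 + 4\right) + 62} = \sqrt{-70 + 62} = \sqrt{-8} = 2 i \sqrt{2}$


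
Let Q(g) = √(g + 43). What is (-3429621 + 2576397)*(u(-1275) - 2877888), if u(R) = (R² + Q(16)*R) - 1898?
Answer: 1070080265064 + 1087860600*√59 ≈ 1.0784e+12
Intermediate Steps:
Q(g) = √(43 + g)
u(R) = -1898 + R² + R*√59 (u(R) = (R² + √(43 + 16)*R) - 1898 = (R² + √59*R) - 1898 = (R² + R*√59) - 1898 = -1898 + R² + R*√59)
(-3429621 + 2576397)*(u(-1275) - 2877888) = (-3429621 + 2576397)*((-1898 + (-1275)² - 1275*√59) - 2877888) = -853224*((-1898 + 1625625 - 1275*√59) - 2877888) = -853224*((1623727 - 1275*√59) - 2877888) = -853224*(-1254161 - 1275*√59) = 1070080265064 + 1087860600*√59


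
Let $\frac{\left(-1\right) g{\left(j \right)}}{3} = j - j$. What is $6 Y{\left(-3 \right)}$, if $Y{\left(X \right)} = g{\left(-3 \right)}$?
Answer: $0$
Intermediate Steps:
$g{\left(j \right)} = 0$ ($g{\left(j \right)} = - 3 \left(j - j\right) = \left(-3\right) 0 = 0$)
$Y{\left(X \right)} = 0$
$6 Y{\left(-3 \right)} = 6 \cdot 0 = 0$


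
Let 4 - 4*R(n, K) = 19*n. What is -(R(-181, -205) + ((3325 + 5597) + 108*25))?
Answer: -49931/4 ≈ -12483.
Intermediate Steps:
R(n, K) = 1 - 19*n/4
-(R(-181, -205) + ((3325 + 5597) + 108*25)) = -((1 - 19/4*(-181)) + ((3325 + 5597) + 108*25)) = -((1 + 3439/4) + (8922 + 2700)) = -(3443/4 + 11622) = -1*49931/4 = -49931/4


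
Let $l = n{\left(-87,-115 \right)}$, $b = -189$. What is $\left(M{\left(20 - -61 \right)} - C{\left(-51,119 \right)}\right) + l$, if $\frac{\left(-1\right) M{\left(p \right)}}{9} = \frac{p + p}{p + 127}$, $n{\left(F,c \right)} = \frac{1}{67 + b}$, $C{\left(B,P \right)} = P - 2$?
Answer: $- \frac{786769}{6344} \approx -124.02$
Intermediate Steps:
$C{\left(B,P \right)} = -2 + P$
$n{\left(F,c \right)} = - \frac{1}{122}$ ($n{\left(F,c \right)} = \frac{1}{67 - 189} = \frac{1}{-122} = - \frac{1}{122}$)
$l = - \frac{1}{122} \approx -0.0081967$
$M{\left(p \right)} = - \frac{18 p}{127 + p}$ ($M{\left(p \right)} = - 9 \frac{p + p}{p + 127} = - 9 \frac{2 p}{127 + p} = - \frac{18 p}{127 + p}$)
$\left(M{\left(20 - -61 \right)} - C{\left(-51,119 \right)}\right) + l = \left(- \frac{18 \left(20 - -61\right)}{127 + \left(20 - -61\right)} - \left(-2 + 119\right)\right) - \frac{1}{122} = \left(- \frac{18 \left(20 + 61\right)}{127 + \left(20 + 61\right)} - 117\right) - \frac{1}{122} = \left(\left(-18\right) 81 \frac{1}{127 + 81} - 117\right) - \frac{1}{122} = \left(\left(-18\right) 81 \cdot \frac{1}{208} - 117\right) - \frac{1}{122} = \left(- \frac{729}{104} - 117\right) - \frac{1}{122} = - \frac{12897}{104} - \frac{1}{122} = - \frac{786769}{6344}$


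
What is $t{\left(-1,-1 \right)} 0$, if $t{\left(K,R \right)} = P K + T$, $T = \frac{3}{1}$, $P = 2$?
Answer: $0$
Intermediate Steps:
$T = 3$ ($T = 3 \cdot 1 = 3$)
$t{\left(K,R \right)} = 3 + 2 K$ ($t{\left(K,R \right)} = 2 K + 3 = 3 + 2 K$)
$t{\left(-1,-1 \right)} 0 = \left(3 + 2 \left(-1\right)\right) 0 = \left(3 - 2\right) 0 = 1 \cdot 0 = 0$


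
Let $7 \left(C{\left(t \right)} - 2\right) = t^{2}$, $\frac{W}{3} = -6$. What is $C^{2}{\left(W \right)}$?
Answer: $\frac{114244}{49} \approx 2331.5$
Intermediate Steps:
$W = -18$ ($W = 3 \left(-6\right) = -18$)
$C{\left(t \right)} = 2 + \frac{t^{2}}{7}$
$C^{2}{\left(W \right)} = \left(2 + \frac{\left(-18\right)^{2}}{7}\right)^{2} = \left(2 + \frac{1}{7} \cdot 324\right)^{2} = \left(2 + \frac{324}{7}\right)^{2} = \left(\frac{338}{7}\right)^{2} = \frac{114244}{49}$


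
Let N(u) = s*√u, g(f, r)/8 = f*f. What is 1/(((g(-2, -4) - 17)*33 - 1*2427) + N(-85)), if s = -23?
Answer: I/(23*(√85 - 84*I)) ≈ -0.00051144 + 5.6134e-5*I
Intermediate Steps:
g(f, r) = 8*f² (g(f, r) = 8*(f*f) = 8*f²)
N(u) = -23*√u
1/(((g(-2, -4) - 17)*33 - 1*2427) + N(-85)) = 1/(((8*(-2)² - 17)*33 - 1*2427) - 23*I*√85) = 1/(((8*4 - 17)*33 - 2427) - 23*I*√85) = 1/(((32 - 17)*33 - 2427) - 23*I*√85) = 1/((15*33 - 2427) - 23*I*√85) = 1/((495 - 2427) - 23*I*√85) = 1/(-1932 - 23*I*√85)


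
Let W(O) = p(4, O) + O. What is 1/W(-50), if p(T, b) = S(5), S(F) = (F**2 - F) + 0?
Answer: -1/30 ≈ -0.033333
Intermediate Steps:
S(F) = F**2 - F
p(T, b) = 20 (p(T, b) = 5*(-1 + 5) = 5*4 = 20)
W(O) = 20 + O
1/W(-50) = 1/(20 - 50) = 1/(-30) = -1/30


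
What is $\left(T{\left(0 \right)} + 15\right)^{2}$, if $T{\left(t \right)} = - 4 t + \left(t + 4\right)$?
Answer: $361$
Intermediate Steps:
$T{\left(t \right)} = 4 - 3 t$ ($T{\left(t \right)} = - 4 t + \left(4 + t\right) = 4 - 3 t$)
$\left(T{\left(0 \right)} + 15\right)^{2} = \left(\left(4 - 0\right) + 15\right)^{2} = \left(\left(4 + 0\right) + 15\right)^{2} = \left(4 + 15\right)^{2} = 19^{2} = 361$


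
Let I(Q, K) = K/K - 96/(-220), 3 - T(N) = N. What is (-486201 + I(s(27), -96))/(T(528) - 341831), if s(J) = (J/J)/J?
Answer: 6685244/4707395 ≈ 1.4202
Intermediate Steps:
s(J) = 1/J
T(N) = 3 - N
I(Q, K) = 79/55 (I(Q, K) = 1 - 96*(-1/220) = 1 + 24/55 = 79/55)
(-486201 + I(s(27), -96))/(T(528) - 341831) = (-486201 + 79/55)/((3 - 1*528) - 341831) = -26740976/(55*((3 - 528) - 341831)) = -26740976/(55*(-525 - 341831)) = -26740976/55/(-342356) = -26740976/55*(-1/342356) = 6685244/4707395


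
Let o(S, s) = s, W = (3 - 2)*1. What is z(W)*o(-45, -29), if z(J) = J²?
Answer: -29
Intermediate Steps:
W = 1 (W = 1*1 = 1)
z(W)*o(-45, -29) = 1²*(-29) = 1*(-29) = -29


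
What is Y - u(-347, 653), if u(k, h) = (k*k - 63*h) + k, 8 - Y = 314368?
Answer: -393283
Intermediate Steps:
Y = -314360 (Y = 8 - 1*314368 = 8 - 314368 = -314360)
u(k, h) = k + k² - 63*h (u(k, h) = (k² - 63*h) + k = k + k² - 63*h)
Y - u(-347, 653) = -314360 - (-347 + (-347)² - 63*653) = -314360 - (-347 + 120409 - 41139) = -314360 - 1*78923 = -314360 - 78923 = -393283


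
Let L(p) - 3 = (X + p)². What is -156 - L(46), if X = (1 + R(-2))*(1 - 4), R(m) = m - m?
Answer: -2008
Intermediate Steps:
R(m) = 0
X = -3 (X = (1 + 0)*(1 - 4) = 1*(-3) = -3)
L(p) = 3 + (-3 + p)²
-156 - L(46) = -156 - (3 + (-3 + 46)²) = -156 - (3 + 43²) = -156 - (3 + 1849) = -156 - 1*1852 = -156 - 1852 = -2008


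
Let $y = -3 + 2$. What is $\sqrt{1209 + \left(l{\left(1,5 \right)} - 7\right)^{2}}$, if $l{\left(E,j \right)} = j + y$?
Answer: $\sqrt{1218} \approx 34.9$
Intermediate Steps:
$y = -1$
$l{\left(E,j \right)} = -1 + j$ ($l{\left(E,j \right)} = j - 1 = -1 + j$)
$\sqrt{1209 + \left(l{\left(1,5 \right)} - 7\right)^{2}} = \sqrt{1209 + \left(\left(-1 + 5\right) - 7\right)^{2}} = \sqrt{1209 + \left(4 - 7\right)^{2}} = \sqrt{1209 + \left(-3\right)^{2}} = \sqrt{1209 + 9} = \sqrt{1218}$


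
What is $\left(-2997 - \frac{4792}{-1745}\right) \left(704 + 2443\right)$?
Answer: $- \frac{16442990031}{1745} \approx -9.4229 \cdot 10^{6}$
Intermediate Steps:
$\left(-2997 - \frac{4792}{-1745}\right) \left(704 + 2443\right) = \left(-2997 - - \frac{4792}{1745}\right) 3147 = \left(-2997 + \frac{4792}{1745}\right) 3147 = \left(- \frac{5224973}{1745}\right) 3147 = - \frac{16442990031}{1745}$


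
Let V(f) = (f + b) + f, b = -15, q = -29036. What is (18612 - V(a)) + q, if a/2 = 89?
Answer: -10765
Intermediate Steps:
a = 178 (a = 2*89 = 178)
V(f) = -15 + 2*f (V(f) = (f - 15) + f = (-15 + f) + f = -15 + 2*f)
(18612 - V(a)) + q = (18612 - (-15 + 2*178)) - 29036 = (18612 - (-15 + 356)) - 29036 = (18612 - 1*341) - 29036 = (18612 - 341) - 29036 = 18271 - 29036 = -10765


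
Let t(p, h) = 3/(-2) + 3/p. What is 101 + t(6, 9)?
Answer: 100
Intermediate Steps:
t(p, h) = -3/2 + 3/p (t(p, h) = 3*(-½) + 3/p = -3/2 + 3/p)
101 + t(6, 9) = 101 + (-3/2 + 3/6) = 101 + (-3/2 + 3*(⅙)) = 101 + (-3/2 + ½) = 101 - 1 = 100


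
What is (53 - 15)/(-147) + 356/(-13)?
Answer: -52826/1911 ≈ -27.643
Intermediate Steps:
(53 - 15)/(-147) + 356/(-13) = 38*(-1/147) + 356*(-1/13) = -38/147 - 356/13 = -52826/1911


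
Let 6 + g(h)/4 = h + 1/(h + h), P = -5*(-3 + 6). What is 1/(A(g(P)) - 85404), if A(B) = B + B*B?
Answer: -225/17642186 ≈ -1.2754e-5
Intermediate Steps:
P = -15 (P = -5*3 = -15)
g(h) = -24 + 2/h + 4*h (g(h) = -24 + 4*(h + 1/(h + h)) = -24 + 4*(h + 1/(2*h)) = -24 + (2/h + 4*h) = -24 + 2/h + 4*h)
A(B) = B + B**2
1/(A(g(P)) - 85404) = 1/((-24 + 2/(-15) + 4*(-15))*(1 + (-24 + 2/(-15) + 4*(-15))) - 85404) = 1/((-24 + 2*(-1/15) - 60)*(1 + (-24 + 2*(-1/15) - 60)) - 85404) = 1/((-24 - 2/15 - 60)*(1 + (-24 - 2/15 - 60)) - 85404) = 1/(-1262*(1 - 1262/15)/15 - 85404) = 1/(-1262/15*(-1247/15) - 85404) = 1/(1573714/225 - 85404) = 1/(-17642186/225) = -225/17642186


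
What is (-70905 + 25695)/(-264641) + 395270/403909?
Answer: 122865373960/106890881669 ≈ 1.1494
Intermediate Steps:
(-70905 + 25695)/(-264641) + 395270/403909 = -45210*(-1/264641) + 395270*(1/403909) = 45210/264641 + 395270/403909 = 122865373960/106890881669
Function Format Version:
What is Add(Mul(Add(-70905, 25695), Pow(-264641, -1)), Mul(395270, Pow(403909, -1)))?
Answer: Rational(122865373960, 106890881669) ≈ 1.1494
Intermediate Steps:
Add(Mul(Add(-70905, 25695), Pow(-264641, -1)), Mul(395270, Pow(403909, -1))) = Add(Mul(-45210, Rational(-1, 264641)), Mul(395270, Rational(1, 403909))) = Add(Rational(45210, 264641), Rational(395270, 403909)) = Rational(122865373960, 106890881669)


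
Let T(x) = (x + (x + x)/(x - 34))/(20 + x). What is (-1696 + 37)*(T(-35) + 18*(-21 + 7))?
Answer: 28587335/69 ≈ 4.1431e+5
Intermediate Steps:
T(x) = (x + 2*x/(-34 + x))/(20 + x) (T(x) = (x + (2*x)/(-34 + x))/(20 + x) = (x + 2*x/(-34 + x))/(20 + x))
(-1696 + 37)*(T(-35) + 18*(-21 + 7)) = (-1696 + 37)*(-35*(-32 - 35)/(-680 + (-35)**2 - 14*(-35)) + 18*(-21 + 7)) = -1659*(-35*(-67)/(-680 + 1225 + 490) + 18*(-14)) = -1659*(-35*(-67)/1035 - 252) = -1659*(-35*1/1035*(-67) - 252) = -1659*(469/207 - 252) = -1659*(-51695/207) = 28587335/69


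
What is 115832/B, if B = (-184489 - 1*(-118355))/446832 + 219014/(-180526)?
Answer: -2335891093995456/27450342533 ≈ -85095.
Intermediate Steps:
B = -27450342533/20166198408 (B = (-184489 + 118355)*(1/446832) + 219014*(-1/180526) = -66134*1/446832 - 109507/90263 = -33067/223416 - 109507/90263 = -27450342533/20166198408 ≈ -1.3612)
115832/B = 115832/(-27450342533/20166198408) = 115832*(-20166198408/27450342533) = -2335891093995456/27450342533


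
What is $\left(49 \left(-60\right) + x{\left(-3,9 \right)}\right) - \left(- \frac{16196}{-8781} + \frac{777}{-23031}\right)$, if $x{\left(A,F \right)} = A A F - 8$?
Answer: $- \frac{64463837464}{22470579} \approx -2868.8$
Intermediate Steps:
$x{\left(A,F \right)} = -8 + F A^{2}$ ($x{\left(A,F \right)} = A^{2} F - 8 = F A^{2} - 8 = -8 + F A^{2}$)
$\left(49 \left(-60\right) + x{\left(-3,9 \right)}\right) - \left(- \frac{16196}{-8781} + \frac{777}{-23031}\right) = \left(49 \left(-60\right) - \left(8 - 9 \left(-3\right)^{2}\right)\right) - \left(- \frac{16196}{-8781} + \frac{777}{-23031}\right) = \left(-2940 + \left(-8 + 9 \cdot 9\right)\right) - \left(\left(-16196\right) \left(- \frac{1}{8781}\right) + 777 \left(- \frac{1}{23031}\right)\right) = \left(-2940 + \left(-8 + 81\right)\right) - \left(\frac{16196}{8781} - \frac{259}{7677}\right) = \left(-2940 + 73\right) - \frac{40687471}{22470579} = -2867 - \frac{40687471}{22470579} = - \frac{64463837464}{22470579}$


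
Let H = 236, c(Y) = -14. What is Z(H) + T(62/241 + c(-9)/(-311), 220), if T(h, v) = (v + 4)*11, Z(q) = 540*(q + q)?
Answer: 257344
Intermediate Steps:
Z(q) = 1080*q (Z(q) = 540*(2*q) = 1080*q)
T(h, v) = 44 + 11*v (T(h, v) = (4 + v)*11 = 44 + 11*v)
Z(H) + T(62/241 + c(-9)/(-311), 220) = 1080*236 + (44 + 11*220) = 254880 + (44 + 2420) = 254880 + 2464 = 257344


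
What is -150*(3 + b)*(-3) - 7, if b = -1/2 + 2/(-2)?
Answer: 668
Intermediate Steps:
b = -3/2 (b = -1*1/2 + 2*(-1/2) = -1/2 - 1 = -3/2 ≈ -1.5000)
-150*(3 + b)*(-3) - 7 = -150*(3 - 3/2)*(-3) - 7 = -225*(-3) - 7 = -150*(-9/2) - 7 = 675 - 7 = 668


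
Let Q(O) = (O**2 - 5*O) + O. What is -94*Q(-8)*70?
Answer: -631680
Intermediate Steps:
Q(O) = O**2 - 4*O
-94*Q(-8)*70 = -(-752)*(-4 - 8)*70 = -(-752)*(-12)*70 = -94*96*70 = -9024*70 = -631680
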